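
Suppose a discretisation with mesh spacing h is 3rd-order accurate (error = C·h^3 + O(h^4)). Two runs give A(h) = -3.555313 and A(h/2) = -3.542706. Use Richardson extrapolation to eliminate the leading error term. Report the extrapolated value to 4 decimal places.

Extrapolated value = (8·A(h/2) − A(h)) / (8 − 1)
= (8·(-3.542706) − (-3.555313)) / 7
= -24.786335 / 7 = -3.540905

-3.5409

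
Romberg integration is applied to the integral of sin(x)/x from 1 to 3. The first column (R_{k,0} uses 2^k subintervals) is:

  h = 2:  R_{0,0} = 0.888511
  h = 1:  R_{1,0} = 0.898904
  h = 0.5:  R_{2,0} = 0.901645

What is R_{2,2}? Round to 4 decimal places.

R_{1,1} = (4·0.898904 − 0.888511) / 3 = 0.902368
R_{2,1} = 0.901645 + (0.901645 − 0.898904)/3 = 0.902559
R_{2,2} = 0.902559 + (0.902559 − 0.902368)/15 = 0.902572
(Column j=1 coincides with Simpson's rule on the same nodes.)

0.9026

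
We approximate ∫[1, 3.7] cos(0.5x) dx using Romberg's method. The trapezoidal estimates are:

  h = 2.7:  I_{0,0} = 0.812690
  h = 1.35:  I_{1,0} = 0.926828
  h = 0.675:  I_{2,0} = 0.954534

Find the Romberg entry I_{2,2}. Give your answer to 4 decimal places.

Richardson extrapolation on the trapezoidal column (denominator 4−1=3):
I_{1,1} = 0.926828 + (0.926828 − 0.812690)/3 = 0.964874
I_{2,1} = (4·0.954534 − 0.926828) / 3 = 0.963769
I_{2,2} = 0.963769 + (0.963769 − 0.964874)/15 = 0.963695

0.9637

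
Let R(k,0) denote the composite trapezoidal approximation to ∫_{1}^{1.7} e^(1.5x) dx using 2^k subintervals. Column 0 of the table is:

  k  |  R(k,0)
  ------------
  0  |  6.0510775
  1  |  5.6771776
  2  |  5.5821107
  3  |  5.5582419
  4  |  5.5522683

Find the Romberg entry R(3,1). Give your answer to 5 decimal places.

R(3,1) = 5.5582419 + (5.5582419 − 5.5821107)/3 = 5.5502856
(Column j=1 coincides with Simpson's rule on the same nodes.)

5.55029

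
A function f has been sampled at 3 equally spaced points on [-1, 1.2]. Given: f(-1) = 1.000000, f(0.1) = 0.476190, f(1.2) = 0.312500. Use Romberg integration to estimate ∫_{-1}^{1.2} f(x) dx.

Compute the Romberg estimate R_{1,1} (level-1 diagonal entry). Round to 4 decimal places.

1.1797

R_{0,0} (trapezoid, 1 panel, h=2.2000): 1.443750
R_{1,0} (trapezoid, 2 panels, h=1.1000): 1.245684
R_{1,1} = 1.245684 + (1.245684 − 1.443750)/3 = 1.179662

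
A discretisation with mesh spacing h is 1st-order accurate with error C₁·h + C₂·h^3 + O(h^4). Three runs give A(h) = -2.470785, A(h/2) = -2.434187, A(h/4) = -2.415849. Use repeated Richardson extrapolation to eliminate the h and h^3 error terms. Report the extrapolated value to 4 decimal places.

First eliminate the h term (factor 2^1 = 2):
  B₁ = (2·(-2.434187) − (-2.470785))/1 = -2.397589
  B₂ = (2·(-2.415849) − (-2.434187))/1 = -2.397511
Then eliminate the h^3 term (factor 2^3 = 8):
  (8·(-2.397511) − (-2.397589))/7 = -2.397500

-2.3975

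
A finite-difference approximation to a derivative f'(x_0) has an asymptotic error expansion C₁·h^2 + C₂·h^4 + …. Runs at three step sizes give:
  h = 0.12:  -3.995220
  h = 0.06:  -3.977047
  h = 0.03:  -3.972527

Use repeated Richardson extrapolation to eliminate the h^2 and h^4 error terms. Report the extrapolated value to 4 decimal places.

-3.9710

First eliminate the h^2 term (factor 2^2 = 4):
  B₁ = (4·(-3.977047) − (-3.995220))/3 = -3.970989
  B₂ = (4·(-3.972527) − (-3.977047))/3 = -3.971020
Then eliminate the h^4 term (factor 2^4 = 16):
  (16·(-3.971020) − (-3.970989))/15 = -3.971022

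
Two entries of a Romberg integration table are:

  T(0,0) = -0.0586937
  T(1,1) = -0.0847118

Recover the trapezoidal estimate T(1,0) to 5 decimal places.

-0.07821

From T(1,1) = (4·T(1,0) − T(0,0))/3, solve for T(1,0):
4·T(1,0) = 3·(-0.0847118) + (-0.0586937) = -0.3128291
T(1,0) = -0.0782073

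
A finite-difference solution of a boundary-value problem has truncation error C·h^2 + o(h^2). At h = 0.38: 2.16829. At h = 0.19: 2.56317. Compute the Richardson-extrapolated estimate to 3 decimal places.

2.695

Extrapolated value = (4·A(h/2) − A(h)) / (4 − 1)
= (4·2.56317 − 2.16829) / 3
= 8.08439 / 3 = 2.69480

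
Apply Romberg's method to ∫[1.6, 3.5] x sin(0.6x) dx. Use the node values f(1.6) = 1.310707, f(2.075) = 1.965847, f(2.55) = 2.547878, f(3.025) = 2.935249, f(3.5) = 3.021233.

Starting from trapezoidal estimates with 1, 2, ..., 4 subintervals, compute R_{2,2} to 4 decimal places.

R_{0,0} (trapezoid, 1 panel, h=1.9000): 4.115343
R_{1,0} (trapezoid, 2 panels, h=0.9500): 4.478156
R_{2,0} (trapezoid, 4 panels, h=0.4750): 4.567098
R_{1,1} = 4.478156 + (4.478156 − 4.115343)/3 = 4.599094
R_{2,1} = 4.567098 + (4.567098 − 4.478156)/3 = 4.596745
R_{2,2} = 4.596745 + (4.596745 − 4.599094)/15 = 4.596588

4.5966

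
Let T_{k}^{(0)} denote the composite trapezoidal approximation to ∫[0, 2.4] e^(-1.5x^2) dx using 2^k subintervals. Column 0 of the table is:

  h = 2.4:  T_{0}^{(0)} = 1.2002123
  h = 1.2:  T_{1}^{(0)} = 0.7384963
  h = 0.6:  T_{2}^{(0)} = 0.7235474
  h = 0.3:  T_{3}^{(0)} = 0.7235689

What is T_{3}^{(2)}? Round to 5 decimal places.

T_{2}^{(1)} = (4·0.7235474 − 0.7384963) / 3 = 0.7185644
T_{3}^{(1)} = 0.7235689 + (0.7235689 − 0.7235474)/3 = 0.7235761
T_{3}^{(2)} = 0.7235761 + (0.7235761 − 0.7185644)/15 = 0.7239102
(Column j=1 coincides with Simpson's rule on the same nodes.)

0.72391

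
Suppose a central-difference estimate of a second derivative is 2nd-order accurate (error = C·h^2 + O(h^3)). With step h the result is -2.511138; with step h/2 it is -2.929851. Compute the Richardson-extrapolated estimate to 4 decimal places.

The leading error scales as h^2; refining by a factor of 2 reduces it by 2^2 = 4.
Extrapolated value = (4·A(h/2) − A(h)) / (4 − 1)
= (4·(-2.929851) − (-2.511138)) / 3
= -9.208266 / 3 = -3.069422

-3.0694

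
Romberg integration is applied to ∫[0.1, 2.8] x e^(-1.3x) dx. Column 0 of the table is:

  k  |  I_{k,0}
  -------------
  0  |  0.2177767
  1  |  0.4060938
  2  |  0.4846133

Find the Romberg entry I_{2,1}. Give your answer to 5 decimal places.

0.51079

Richardson extrapolation on the trapezoidal column (denominator 4−1=3):
I_{2,1} = (4·0.4846133 − 0.4060938) / 3 = 0.5107865
(Column j=1 coincides with Simpson's rule on the same nodes.)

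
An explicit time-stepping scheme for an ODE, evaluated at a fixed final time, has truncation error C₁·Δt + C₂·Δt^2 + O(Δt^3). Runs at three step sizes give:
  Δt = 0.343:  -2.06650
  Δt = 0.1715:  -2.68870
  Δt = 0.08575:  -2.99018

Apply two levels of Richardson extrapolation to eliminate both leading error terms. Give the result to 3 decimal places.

-3.285

First eliminate the Δt term (factor 2^1 = 2):
  B₁ = (2·(-2.68870) − (-2.06650))/1 = -3.31090
  B₂ = (2·(-2.99018) − (-2.68870))/1 = -3.29166
Then eliminate the Δt^2 term (factor 2^2 = 4):
  (4·(-3.29166) − (-3.31090))/3 = -3.28525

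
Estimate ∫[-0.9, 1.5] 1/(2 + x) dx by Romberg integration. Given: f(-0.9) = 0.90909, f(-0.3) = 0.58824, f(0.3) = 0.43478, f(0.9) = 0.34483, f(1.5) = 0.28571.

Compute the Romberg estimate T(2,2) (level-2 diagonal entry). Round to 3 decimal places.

T(0,0) (trapezoid, 1 panel, h=2.4000): 1.43376
T(1,0) (trapezoid, 2 panels, h=1.2000): 1.23862
T(2,0) (trapezoid, 4 panels, h=0.6000): 1.17915
T(1,1) = 1.23862 + (1.23862 − 1.43376)/3 = 1.17357
T(2,1) = 1.17915 + (1.17915 − 1.23862)/3 = 1.15933
T(2,2) = 1.15933 + (1.15933 − 1.17357)/15 = 1.15838

1.158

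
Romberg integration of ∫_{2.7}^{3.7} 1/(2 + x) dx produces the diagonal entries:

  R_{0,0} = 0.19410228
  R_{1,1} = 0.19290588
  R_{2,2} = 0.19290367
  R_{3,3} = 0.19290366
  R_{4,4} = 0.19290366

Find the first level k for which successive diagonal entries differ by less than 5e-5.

|R_{1,1} − R_{0,0}| = 0.00119640 ≥ 5e-5
|R_{2,2} − R_{1,1}| = 0.00000221 < 5e-5

k = 2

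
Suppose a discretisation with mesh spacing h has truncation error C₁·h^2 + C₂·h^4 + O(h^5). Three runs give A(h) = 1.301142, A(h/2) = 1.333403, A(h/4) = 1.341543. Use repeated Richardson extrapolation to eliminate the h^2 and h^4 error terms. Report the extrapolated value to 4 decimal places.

1.3443

First eliminate the h^2 term (factor 2^2 = 4):
  B₁ = (4·1.333403 − 1.301142)/3 = 1.344157
  B₂ = (4·1.341543 − 1.333403)/3 = 1.344256
Then eliminate the h^4 term (factor 2^4 = 16):
  (16·1.344256 − 1.344157)/15 = 1.344263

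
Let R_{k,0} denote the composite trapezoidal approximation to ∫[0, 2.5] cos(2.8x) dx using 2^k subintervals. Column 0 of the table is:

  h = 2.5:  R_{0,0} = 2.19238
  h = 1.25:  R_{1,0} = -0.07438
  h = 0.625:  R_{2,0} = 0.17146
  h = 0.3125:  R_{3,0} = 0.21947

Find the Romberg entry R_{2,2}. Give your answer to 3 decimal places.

0.326

Richardson extrapolation on the trapezoidal column (denominator 4−1=3):
R_{1,1} = (4·(-0.07438) − 2.19238) / 3 = -0.82997
R_{2,1} = 0.17146 + (0.17146 − (-0.07438))/3 = 0.25341
R_{2,2} = 0.25341 + (0.25341 − (-0.82997))/15 = 0.32564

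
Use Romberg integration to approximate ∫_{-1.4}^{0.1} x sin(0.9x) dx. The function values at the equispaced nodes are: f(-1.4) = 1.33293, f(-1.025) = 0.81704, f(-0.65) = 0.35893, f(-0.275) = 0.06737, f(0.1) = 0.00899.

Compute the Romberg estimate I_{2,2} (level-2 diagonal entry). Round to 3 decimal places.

I_{0,0} (trapezoid, 1 panel, h=1.5000): 1.00644
I_{1,0} (trapezoid, 2 panels, h=0.7500): 0.77242
I_{2,0} (trapezoid, 4 panels, h=0.3750): 0.71786
I_{1,1} = 0.77242 + (0.77242 − 1.00644)/3 = 0.69441
I_{2,1} = 0.71786 + (0.71786 − 0.77242)/3 = 0.69967
I_{2,2} = 0.69967 + (0.69967 − 0.69441)/15 = 0.70002

0.700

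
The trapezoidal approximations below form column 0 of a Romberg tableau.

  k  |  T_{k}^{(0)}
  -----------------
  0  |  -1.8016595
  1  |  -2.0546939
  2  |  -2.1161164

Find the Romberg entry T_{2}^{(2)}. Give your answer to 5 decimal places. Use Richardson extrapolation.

Richardson extrapolation on the trapezoidal column (denominator 4−1=3):
T_{1}^{(1)} = -2.0546939 + (-2.0546939 − (-1.8016595))/3 = -2.1390387
T_{2}^{(1)} = (4·(-2.1161164) − (-2.0546939)) / 3 = -2.1365906
T_{2}^{(2)} = (16·(-2.1365906) − (-2.1390387)) / 15 = -2.1364274

-2.13643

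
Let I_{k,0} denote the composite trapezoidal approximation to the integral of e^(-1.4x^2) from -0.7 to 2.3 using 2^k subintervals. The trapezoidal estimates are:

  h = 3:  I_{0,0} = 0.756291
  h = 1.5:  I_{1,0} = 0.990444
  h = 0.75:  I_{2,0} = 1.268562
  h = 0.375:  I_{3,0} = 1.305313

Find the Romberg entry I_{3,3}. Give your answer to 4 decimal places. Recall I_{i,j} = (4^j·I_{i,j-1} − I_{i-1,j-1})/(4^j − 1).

Richardson extrapolation on the trapezoidal column (denominator 4−1=3):
I_{1,1} = 0.990444 + (0.990444 − 0.756291)/3 = 1.068495
I_{2,1} = (4·1.268562 − 0.990444) / 3 = 1.361268
I_{3,1} = 1.305313 + (1.305313 − 1.268562)/3 = 1.317563
I_{2,2} = (16·1.361268 − 1.068495) / 15 = 1.380786
I_{3,2} = 1.317563 + (1.317563 − 1.361268)/15 = 1.314649
I_{3,3} = 1.314649 + (1.314649 − 1.380786)/63 = 1.313599
(Column j=1 coincides with Simpson's rule on the same nodes.)

1.3136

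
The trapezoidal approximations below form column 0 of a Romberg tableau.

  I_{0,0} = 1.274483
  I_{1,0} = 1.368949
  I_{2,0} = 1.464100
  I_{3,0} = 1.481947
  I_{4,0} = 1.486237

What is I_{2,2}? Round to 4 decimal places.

1.5022

I_{1,1} = 1.368949 + (1.368949 − 1.274483)/3 = 1.400438
I_{2,1} = 1.464100 + (1.464100 − 1.368949)/3 = 1.495817
I_{2,2} = 1.495817 + (1.495817 − 1.400438)/15 = 1.502176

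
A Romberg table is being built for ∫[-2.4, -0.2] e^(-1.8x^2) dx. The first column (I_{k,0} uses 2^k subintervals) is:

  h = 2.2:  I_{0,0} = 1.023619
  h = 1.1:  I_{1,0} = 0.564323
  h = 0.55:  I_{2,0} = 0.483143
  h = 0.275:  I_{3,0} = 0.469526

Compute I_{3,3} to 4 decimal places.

0.4657

I_{1,1} = (4·0.564323 − 1.023619) / 3 = 0.411224
I_{2,1} = 0.483143 + (0.483143 − 0.564323)/3 = 0.456083
I_{3,1} = 0.469526 + (0.469526 − 0.483143)/3 = 0.464987
I_{2,2} = 0.456083 + (0.456083 − 0.411224)/15 = 0.459074
I_{3,2} = 0.464987 + (0.464987 − 0.456083)/15 = 0.465581
I_{3,3} = (64·0.465581 − 0.459074) / 63 = 0.465684
(Column j=1 coincides with Simpson's rule on the same nodes.)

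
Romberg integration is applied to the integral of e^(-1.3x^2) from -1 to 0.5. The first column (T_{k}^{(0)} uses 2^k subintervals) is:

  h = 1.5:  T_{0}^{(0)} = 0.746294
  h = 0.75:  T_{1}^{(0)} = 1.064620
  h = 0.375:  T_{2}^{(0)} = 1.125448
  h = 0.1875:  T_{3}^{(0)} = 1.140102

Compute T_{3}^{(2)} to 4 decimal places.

Richardson extrapolation on the trapezoidal column (denominator 4−1=3):
T_{2}^{(1)} = 1.125448 + (1.125448 − 1.064620)/3 = 1.145724
T_{3}^{(1)} = (4·1.140102 − 1.125448) / 3 = 1.144987
T_{3}^{(2)} = 1.144987 + (1.144987 − 1.145724)/15 = 1.144938

1.1449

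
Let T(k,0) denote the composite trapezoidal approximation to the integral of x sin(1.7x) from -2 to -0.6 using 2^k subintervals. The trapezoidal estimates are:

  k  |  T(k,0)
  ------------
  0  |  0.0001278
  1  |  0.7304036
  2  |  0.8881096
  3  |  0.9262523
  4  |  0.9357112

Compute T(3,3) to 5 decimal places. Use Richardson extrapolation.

0.93886

Richardson extrapolation on the trapezoidal column (denominator 4−1=3):
T(1,1) = 0.7304036 + (0.7304036 − 0.0001278)/3 = 0.9738289
T(2,1) = 0.8881096 + (0.8881096 − 0.7304036)/3 = 0.9406783
T(3,1) = 0.9262523 + (0.9262523 − 0.8881096)/3 = 0.9389665
T(2,2) = (16·0.9406783 − 0.9738289) / 15 = 0.9384683
T(3,2) = (16·0.9389665 − 0.9406783) / 15 = 0.9388524
T(3,3) = 0.9388524 + (0.9388524 − 0.9384683)/63 = 0.9388585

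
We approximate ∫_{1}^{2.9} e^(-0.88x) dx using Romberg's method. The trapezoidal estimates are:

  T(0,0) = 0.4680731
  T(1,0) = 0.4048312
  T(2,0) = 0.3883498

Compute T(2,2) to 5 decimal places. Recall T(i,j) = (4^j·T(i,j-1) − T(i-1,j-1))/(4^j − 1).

0.38280

Richardson extrapolation on the trapezoidal column (denominator 4−1=3):
T(1,1) = (4·0.4048312 − 0.4680731) / 3 = 0.3837506
T(2,1) = (4·0.3883498 − 0.4048312) / 3 = 0.3828560
T(2,2) = (16·0.3828560 − 0.3837506) / 15 = 0.3827964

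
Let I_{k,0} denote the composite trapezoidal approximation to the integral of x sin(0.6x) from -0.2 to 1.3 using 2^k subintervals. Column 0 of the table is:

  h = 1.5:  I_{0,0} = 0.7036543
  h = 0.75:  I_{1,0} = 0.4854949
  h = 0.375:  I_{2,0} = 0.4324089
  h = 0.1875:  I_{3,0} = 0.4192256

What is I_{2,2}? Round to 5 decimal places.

Richardson extrapolation on the trapezoidal column (denominator 4−1=3):
I_{1,1} = 0.4854949 + (0.4854949 − 0.7036543)/3 = 0.4127751
I_{2,1} = 0.4324089 + (0.4324089 − 0.4854949)/3 = 0.4147136
I_{2,2} = (16·0.4147136 − 0.4127751) / 15 = 0.4148428

0.41484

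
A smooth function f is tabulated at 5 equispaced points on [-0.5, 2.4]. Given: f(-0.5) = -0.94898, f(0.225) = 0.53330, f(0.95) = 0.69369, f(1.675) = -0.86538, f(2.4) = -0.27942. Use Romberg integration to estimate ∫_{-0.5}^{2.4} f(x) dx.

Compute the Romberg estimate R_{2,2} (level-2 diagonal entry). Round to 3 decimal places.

R_{0,0} (trapezoid, 1 panel, h=2.9000): -1.78118
R_{1,0} (trapezoid, 2 panels, h=1.4500): 0.11526
R_{2,0} (trapezoid, 4 panels, h=0.7250): -0.18313
R_{1,1} = 0.11526 + (0.11526 − (-1.78118))/3 = 0.74741
R_{2,1} = -0.18313 + (-0.18313 − 0.11526)/3 = -0.28259
R_{2,2} = -0.28259 + (-0.28259 − 0.74741)/15 = -0.35126

-0.351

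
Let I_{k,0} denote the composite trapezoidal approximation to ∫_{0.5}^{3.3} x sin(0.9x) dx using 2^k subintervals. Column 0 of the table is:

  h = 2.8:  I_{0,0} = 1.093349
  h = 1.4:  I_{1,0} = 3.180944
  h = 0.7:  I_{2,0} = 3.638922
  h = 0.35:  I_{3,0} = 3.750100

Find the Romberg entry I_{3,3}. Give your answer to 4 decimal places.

3.7869

Richardson extrapolation on the trapezoidal column (denominator 4−1=3):
I_{1,1} = (4·3.180944 − 1.093349) / 3 = 3.876809
I_{2,1} = 3.638922 + (3.638922 − 3.180944)/3 = 3.791581
I_{3,1} = (4·3.750100 − 3.638922) / 3 = 3.787159
I_{2,2} = (16·3.791581 − 3.876809) / 15 = 3.785899
I_{3,2} = (16·3.787159 − 3.791581) / 15 = 3.786864
I_{3,3} = (64·3.786864 − 3.785899) / 63 = 3.786879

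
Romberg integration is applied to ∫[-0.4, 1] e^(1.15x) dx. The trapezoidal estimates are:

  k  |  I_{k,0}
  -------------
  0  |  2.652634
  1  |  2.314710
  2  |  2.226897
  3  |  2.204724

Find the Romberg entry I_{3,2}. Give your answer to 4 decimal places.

2.1973

Richardson extrapolation on the trapezoidal column (denominator 4−1=3):
I_{2,1} = 2.226897 + (2.226897 − 2.314710)/3 = 2.197626
I_{3,1} = (4·2.204724 − 2.226897) / 3 = 2.197333
I_{3,2} = (16·2.197333 − 2.197626) / 15 = 2.197313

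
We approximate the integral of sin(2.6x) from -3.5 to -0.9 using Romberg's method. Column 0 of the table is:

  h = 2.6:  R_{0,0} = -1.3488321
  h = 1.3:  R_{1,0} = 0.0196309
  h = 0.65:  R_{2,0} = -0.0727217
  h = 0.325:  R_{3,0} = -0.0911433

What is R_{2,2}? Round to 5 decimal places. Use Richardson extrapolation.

R_{1,1} = 0.0196309 + (0.0196309 − (-1.3488321))/3 = 0.4757852
R_{2,1} = (4·(-0.0727217) − 0.0196309) / 3 = -0.1035059
R_{2,2} = (16·(-0.1035059) − 0.4757852) / 15 = -0.1421253

-0.14213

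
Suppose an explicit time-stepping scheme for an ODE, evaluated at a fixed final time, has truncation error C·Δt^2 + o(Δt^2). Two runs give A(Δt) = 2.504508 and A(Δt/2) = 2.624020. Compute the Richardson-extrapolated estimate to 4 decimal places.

The leading error scales as Δt^2; refining by a factor of 2 reduces it by 2^2 = 4.
Extrapolated value = (4·A(Δt/2) − A(Δt)) / (4 − 1)
= (4·2.624020 − 2.504508) / 3
= 7.991572 / 3 = 2.663857

2.6639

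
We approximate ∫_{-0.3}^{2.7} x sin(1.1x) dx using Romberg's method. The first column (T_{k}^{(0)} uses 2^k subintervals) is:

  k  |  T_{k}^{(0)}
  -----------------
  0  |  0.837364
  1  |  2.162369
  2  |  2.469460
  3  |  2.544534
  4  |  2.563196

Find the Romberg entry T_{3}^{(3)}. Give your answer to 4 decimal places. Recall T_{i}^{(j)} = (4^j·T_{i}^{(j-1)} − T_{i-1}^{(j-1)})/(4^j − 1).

2.5694

Richardson extrapolation on the trapezoidal column (denominator 4−1=3):
T_{1}^{(1)} = (4·2.162369 − 0.837364) / 3 = 2.604037
T_{2}^{(1)} = 2.469460 + (2.469460 − 2.162369)/3 = 2.571824
T_{3}^{(1)} = (4·2.544534 − 2.469460) / 3 = 2.569559
T_{2}^{(2)} = 2.571824 + (2.571824 − 2.604037)/15 = 2.569676
T_{3}^{(2)} = 2.569559 + (2.569559 − 2.571824)/15 = 2.569408
T_{3}^{(3)} = 2.569408 + (2.569408 − 2.569676)/63 = 2.569404
(Column j=1 coincides with Simpson's rule on the same nodes.)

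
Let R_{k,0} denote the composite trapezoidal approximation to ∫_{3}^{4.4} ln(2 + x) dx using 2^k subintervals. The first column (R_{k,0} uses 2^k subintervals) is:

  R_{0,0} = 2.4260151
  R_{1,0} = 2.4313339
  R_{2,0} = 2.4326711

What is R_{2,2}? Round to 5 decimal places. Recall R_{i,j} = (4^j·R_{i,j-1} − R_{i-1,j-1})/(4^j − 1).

2.43312

Richardson extrapolation on the trapezoidal column (denominator 4−1=3):
R_{1,1} = 2.4313339 + (2.4313339 − 2.4260151)/3 = 2.4331068
R_{2,1} = (4·2.4326711 − 2.4313339) / 3 = 2.4331168
R_{2,2} = (16·2.4331168 − 2.4331068) / 15 = 2.4331175
(Column j=1 coincides with Simpson's rule on the same nodes.)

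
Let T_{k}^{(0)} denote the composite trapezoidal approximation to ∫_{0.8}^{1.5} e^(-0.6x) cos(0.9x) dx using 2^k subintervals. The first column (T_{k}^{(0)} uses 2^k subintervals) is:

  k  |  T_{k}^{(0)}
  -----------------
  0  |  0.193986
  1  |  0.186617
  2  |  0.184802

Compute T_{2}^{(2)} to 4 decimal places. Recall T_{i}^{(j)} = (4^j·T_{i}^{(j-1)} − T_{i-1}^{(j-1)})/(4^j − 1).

Richardson extrapolation on the trapezoidal column (denominator 4−1=3):
T_{1}^{(1)} = (4·0.186617 − 0.193986) / 3 = 0.184161
T_{2}^{(1)} = (4·0.184802 − 0.186617) / 3 = 0.184197
T_{2}^{(2)} = (16·0.184197 − 0.184161) / 15 = 0.184199

0.1842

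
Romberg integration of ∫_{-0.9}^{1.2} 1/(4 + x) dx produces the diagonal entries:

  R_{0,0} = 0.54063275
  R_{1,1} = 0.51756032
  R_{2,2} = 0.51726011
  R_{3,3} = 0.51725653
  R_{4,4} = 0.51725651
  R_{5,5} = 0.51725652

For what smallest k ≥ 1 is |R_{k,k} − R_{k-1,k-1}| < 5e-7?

k = 4

|R_{1,1} − R_{0,0}| = 0.02307243 ≥ 5e-7
|R_{2,2} − R_{1,1}| = 0.00030021 ≥ 5e-7
|R_{3,3} − R_{2,2}| = 0.00000358 ≥ 5e-7
|R_{4,4} − R_{3,3}| = 0.00000002 < 5e-7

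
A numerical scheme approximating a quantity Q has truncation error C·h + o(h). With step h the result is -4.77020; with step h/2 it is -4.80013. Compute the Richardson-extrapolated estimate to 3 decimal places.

The leading error scales as h; refining by a factor of 2 reduces it by 2^1 = 2.
Extrapolated value = (2·A(h/2) − A(h)) / (2 − 1)
= (2·(-4.80013) − (-4.77020)) / 1
= -4.83006 / 1 = -4.83006

-4.830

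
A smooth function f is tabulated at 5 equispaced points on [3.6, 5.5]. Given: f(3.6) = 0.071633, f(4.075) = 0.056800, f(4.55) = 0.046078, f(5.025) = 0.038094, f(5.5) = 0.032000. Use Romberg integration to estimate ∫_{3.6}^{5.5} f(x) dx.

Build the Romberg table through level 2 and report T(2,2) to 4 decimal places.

0.0911

T(0,0) (trapezoid, 1 panel, h=1.9000): 0.098451
T(1,0) (trapezoid, 2 panels, h=0.9500): 0.093000
T(2,0) (trapezoid, 4 panels, h=0.4750): 0.091575
T(1,1) = 0.093000 + (0.093000 − 0.098451)/3 = 0.091183
T(2,1) = 0.091575 + (0.091575 − 0.093000)/3 = 0.091100
T(2,2) = 0.091100 + (0.091100 − 0.091183)/15 = 0.091094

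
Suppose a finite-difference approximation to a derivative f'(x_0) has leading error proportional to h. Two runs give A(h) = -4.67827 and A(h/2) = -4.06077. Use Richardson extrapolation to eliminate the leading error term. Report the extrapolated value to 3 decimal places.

The leading error scales as h; refining by a factor of 2 reduces it by 2^1 = 2.
Extrapolated value = (2·A(h/2) − A(h)) / (2 − 1)
= (2·(-4.06077) − (-4.67827)) / 1
= -3.44327 / 1 = -3.44327

-3.443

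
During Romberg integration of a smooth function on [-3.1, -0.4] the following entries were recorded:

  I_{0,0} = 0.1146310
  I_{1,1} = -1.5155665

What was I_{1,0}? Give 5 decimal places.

From I_{1,1} = (4·I_{1,0} − I_{0,0})/3, solve for I_{1,0}:
4·I_{1,0} = 3·(-1.5155665) + 0.1146310 = -4.4320685
I_{1,0} = -1.1080171

-1.10802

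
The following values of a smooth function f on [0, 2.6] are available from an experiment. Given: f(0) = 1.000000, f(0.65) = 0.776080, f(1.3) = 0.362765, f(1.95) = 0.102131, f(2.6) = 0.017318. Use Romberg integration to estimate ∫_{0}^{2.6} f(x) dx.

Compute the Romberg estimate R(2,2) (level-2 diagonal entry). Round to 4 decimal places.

R(0,0) (trapezoid, 1 panel, h=2.6000): 1.322513
R(1,0) (trapezoid, 2 panels, h=1.3000): 1.132851
R(2,0) (trapezoid, 4 panels, h=0.6500): 1.137263
R(1,1) = 1.132851 + (1.132851 − 1.322513)/3 = 1.069630
R(2,1) = 1.137263 + (1.137263 − 1.132851)/3 = 1.138734
R(2,2) = 1.138734 + (1.138734 − 1.069630)/15 = 1.143341

1.1433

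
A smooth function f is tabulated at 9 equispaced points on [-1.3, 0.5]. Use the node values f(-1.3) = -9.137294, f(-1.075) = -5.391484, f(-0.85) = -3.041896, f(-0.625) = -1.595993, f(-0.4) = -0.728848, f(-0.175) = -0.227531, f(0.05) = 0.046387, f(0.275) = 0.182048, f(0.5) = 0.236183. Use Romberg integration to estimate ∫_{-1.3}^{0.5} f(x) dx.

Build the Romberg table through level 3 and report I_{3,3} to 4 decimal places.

-3.3351

I_{0,0} (trapezoid, 1 panel, h=1.8000): -8.011000
I_{1,0} (trapezoid, 2 panels, h=0.9000): -4.661463
I_{2,0} (trapezoid, 4 panels, h=0.4500): -3.678711
I_{3,0} (trapezoid, 8 panels, h=0.2250): -3.421771
I_{1,1} = -4.661463 + (-4.661463 − (-8.011000))/3 = -3.544951
I_{2,1} = -3.678711 + (-3.678711 − (-4.661463))/3 = -3.351127
I_{3,1} = -3.421771 + (-3.421771 − (-3.678711))/3 = -3.336124
I_{2,2} = -3.351127 + (-3.351127 − (-3.544951))/15 = -3.338205
I_{3,2} = -3.336124 + (-3.336124 − (-3.351127))/15 = -3.335124
I_{3,3} = -3.335124 + (-3.335124 − (-3.338205))/63 = -3.335075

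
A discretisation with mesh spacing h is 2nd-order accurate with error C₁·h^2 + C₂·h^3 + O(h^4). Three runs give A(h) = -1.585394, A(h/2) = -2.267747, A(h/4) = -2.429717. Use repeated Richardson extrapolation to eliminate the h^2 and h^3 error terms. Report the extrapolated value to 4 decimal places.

First eliminate the h^2 term (factor 2^2 = 4):
  B₁ = (4·(-2.267747) − (-1.585394))/3 = -2.495198
  B₂ = (4·(-2.429717) − (-2.267747))/3 = -2.483707
Then eliminate the h^3 term (factor 2^3 = 8):
  (8·(-2.483707) − (-2.495198))/7 = -2.482065

-2.4821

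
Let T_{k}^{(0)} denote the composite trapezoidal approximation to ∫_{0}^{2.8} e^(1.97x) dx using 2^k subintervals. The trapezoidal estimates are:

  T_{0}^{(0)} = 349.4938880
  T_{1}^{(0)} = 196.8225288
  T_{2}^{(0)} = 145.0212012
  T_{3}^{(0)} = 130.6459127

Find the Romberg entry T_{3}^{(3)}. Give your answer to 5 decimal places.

Richardson extrapolation on the trapezoidal column (denominator 4−1=3):
T_{1}^{(1)} = 196.8225288 + (196.8225288 − 349.4938880)/3 = 145.9320757
T_{2}^{(1)} = 145.0212012 + (145.0212012 − 196.8225288)/3 = 127.7540920
T_{3}^{(1)} = (4·130.6459127 − 145.0212012) / 3 = 125.8541499
T_{2}^{(2)} = (16·127.7540920 − 145.9320757) / 15 = 126.5422264
T_{3}^{(2)} = (16·125.8541499 − 127.7540920) / 15 = 125.7274871
T_{3}^{(3)} = 125.7274871 + (125.7274871 − 126.5422264)/63 = 125.7145547

125.71455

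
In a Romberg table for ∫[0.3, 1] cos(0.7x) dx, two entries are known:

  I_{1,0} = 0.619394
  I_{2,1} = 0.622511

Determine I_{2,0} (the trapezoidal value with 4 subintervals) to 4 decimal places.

0.6217

From I_{2,1} = (4·I_{2,0} − I_{1,0})/3, solve for I_{2,0}:
4·I_{2,0} = 3·0.622511 + 0.619394 = 2.486927
I_{2,0} = 0.621732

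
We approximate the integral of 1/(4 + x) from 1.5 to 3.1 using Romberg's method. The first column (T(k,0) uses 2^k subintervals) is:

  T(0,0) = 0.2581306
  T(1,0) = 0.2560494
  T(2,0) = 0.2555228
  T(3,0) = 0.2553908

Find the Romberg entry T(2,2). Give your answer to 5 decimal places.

0.25535

Richardson extrapolation on the trapezoidal column (denominator 4−1=3):
T(1,1) = 0.2560494 + (0.2560494 − 0.2581306)/3 = 0.2553557
T(2,1) = (4·0.2555228 − 0.2560494) / 3 = 0.2553473
T(2,2) = 0.2553473 + (0.2553473 − 0.2553557)/15 = 0.2553467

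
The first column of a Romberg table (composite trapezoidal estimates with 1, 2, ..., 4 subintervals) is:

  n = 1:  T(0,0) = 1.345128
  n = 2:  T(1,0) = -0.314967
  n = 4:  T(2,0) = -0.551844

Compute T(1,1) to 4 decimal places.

-0.8683

Richardson extrapolation on the trapezoidal column (denominator 4−1=3):
T(1,1) = (4·(-0.314967) − 1.345128) / 3 = -0.868332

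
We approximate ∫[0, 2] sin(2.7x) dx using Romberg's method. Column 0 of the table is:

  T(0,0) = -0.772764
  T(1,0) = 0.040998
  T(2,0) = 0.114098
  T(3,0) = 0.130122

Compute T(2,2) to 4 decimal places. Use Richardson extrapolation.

0.1269

T(1,1) = (4·0.040998 − (-0.772764)) / 3 = 0.312252
T(2,1) = 0.114098 + (0.114098 − 0.040998)/3 = 0.138465
T(2,2) = (16·0.138465 − 0.312252) / 15 = 0.126879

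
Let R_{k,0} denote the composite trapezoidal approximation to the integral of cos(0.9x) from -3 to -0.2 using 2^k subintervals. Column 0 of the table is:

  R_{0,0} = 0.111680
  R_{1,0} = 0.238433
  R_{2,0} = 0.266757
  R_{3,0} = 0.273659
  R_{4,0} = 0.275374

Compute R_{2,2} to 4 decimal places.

R_{1,1} = (4·0.238433 − 0.111680) / 3 = 0.280684
R_{2,1} = (4·0.266757 − 0.238433) / 3 = 0.276198
R_{2,2} = 0.276198 + (0.276198 − 0.280684)/15 = 0.275899

0.2759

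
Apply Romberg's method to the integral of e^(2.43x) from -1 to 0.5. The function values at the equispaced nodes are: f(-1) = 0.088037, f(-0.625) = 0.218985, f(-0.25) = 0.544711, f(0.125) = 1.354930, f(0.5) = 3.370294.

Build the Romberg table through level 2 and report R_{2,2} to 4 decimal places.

1.3518

R_{0,0} (trapezoid, 1 panel, h=1.5000): 2.593748
R_{1,0} (trapezoid, 2 panels, h=0.7500): 1.705407
R_{2,0} (trapezoid, 4 panels, h=0.3750): 1.442922
R_{1,1} = 1.705407 + (1.705407 − 2.593748)/3 = 1.409293
R_{2,1} = 1.442922 + (1.442922 − 1.705407)/3 = 1.355427
R_{2,2} = 1.355427 + (1.355427 − 1.409293)/15 = 1.351836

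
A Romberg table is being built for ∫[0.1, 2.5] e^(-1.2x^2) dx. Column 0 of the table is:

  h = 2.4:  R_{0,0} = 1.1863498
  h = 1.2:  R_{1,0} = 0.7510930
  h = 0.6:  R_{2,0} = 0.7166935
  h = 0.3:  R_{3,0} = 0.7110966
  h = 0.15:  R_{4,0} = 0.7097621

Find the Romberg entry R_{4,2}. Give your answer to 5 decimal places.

Richardson extrapolation on the trapezoidal column (denominator 4−1=3):
R_{3,1} = 0.7110966 + (0.7110966 − 0.7166935)/3 = 0.7092310
R_{4,1} = (4·0.7097621 − 0.7110966) / 3 = 0.7093173
R_{4,2} = 0.7093173 + (0.7093173 − 0.7092310)/15 = 0.7093231

0.70932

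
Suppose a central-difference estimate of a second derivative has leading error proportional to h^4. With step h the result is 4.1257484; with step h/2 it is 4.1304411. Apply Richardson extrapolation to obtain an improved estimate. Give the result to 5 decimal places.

4.13075

The leading error scales as h^4; refining by a factor of 2 reduces it by 2^4 = 16.
Extrapolated value = (16·A(h/2) − A(h)) / (16 − 1)
= (16·4.1304411 − 4.1257484) / 15
= 61.9613092 / 15 = 4.1307539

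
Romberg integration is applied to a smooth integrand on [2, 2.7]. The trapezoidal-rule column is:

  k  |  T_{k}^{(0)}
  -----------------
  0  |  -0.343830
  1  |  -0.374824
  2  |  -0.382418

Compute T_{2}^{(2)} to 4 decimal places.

-0.3849

Richardson extrapolation on the trapezoidal column (denominator 4−1=3):
T_{1}^{(1)} = -0.374824 + (-0.374824 − (-0.343830))/3 = -0.385155
T_{2}^{(1)} = (4·(-0.382418) − (-0.374824)) / 3 = -0.384949
T_{2}^{(2)} = -0.384949 + (-0.384949 − (-0.385155))/15 = -0.384935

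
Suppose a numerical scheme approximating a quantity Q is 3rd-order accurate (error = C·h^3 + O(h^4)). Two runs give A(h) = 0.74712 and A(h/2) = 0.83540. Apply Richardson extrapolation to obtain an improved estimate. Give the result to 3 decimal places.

The leading error scales as h^3; refining by a factor of 2 reduces it by 2^3 = 8.
Extrapolated value = (8·A(h/2) − A(h)) / (8 − 1)
= (8·0.83540 − 0.74712) / 7
= 5.93608 / 7 = 0.84801

0.848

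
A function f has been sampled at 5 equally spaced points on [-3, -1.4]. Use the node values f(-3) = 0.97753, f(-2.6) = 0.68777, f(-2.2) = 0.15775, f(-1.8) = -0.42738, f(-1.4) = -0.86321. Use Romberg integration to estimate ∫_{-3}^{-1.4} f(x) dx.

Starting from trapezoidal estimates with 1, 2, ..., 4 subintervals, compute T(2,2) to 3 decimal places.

0.196

T(0,0) (trapezoid, 1 panel, h=1.6000): 0.09146
T(1,0) (trapezoid, 2 panels, h=0.8000): 0.17193
T(2,0) (trapezoid, 4 panels, h=0.4000): 0.19012
T(1,1) = 0.17193 + (0.17193 − 0.09146)/3 = 0.19875
T(2,1) = 0.19012 + (0.19012 − 0.17193)/3 = 0.19618
T(2,2) = 0.19618 + (0.19618 − 0.19875)/15 = 0.19601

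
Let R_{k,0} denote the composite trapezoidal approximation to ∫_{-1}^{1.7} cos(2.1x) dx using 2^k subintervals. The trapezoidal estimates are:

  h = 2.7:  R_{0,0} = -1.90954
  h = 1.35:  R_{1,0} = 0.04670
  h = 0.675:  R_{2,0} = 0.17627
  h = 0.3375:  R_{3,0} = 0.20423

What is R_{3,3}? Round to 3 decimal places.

0.214

R_{1,1} = 0.04670 + (0.04670 − (-1.90954))/3 = 0.69878
R_{2,1} = (4·0.17627 − 0.04670) / 3 = 0.21946
R_{3,1} = 0.20423 + (0.20423 − 0.17627)/3 = 0.21355
R_{2,2} = 0.21946 + (0.21946 − 0.69878)/15 = 0.18751
R_{3,2} = (16·0.21355 − 0.21946) / 15 = 0.21316
R_{3,3} = (64·0.21316 − 0.18751) / 63 = 0.21357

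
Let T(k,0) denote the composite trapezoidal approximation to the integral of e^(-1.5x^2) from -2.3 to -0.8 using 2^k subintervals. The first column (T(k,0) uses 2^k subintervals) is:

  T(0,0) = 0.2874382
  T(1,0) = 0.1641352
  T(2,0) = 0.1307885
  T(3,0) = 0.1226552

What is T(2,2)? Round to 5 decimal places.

0.11945

T(1,1) = (4·0.1641352 − 0.2874382) / 3 = 0.1230342
T(2,1) = (4·0.1307885 − 0.1641352) / 3 = 0.1196729
T(2,2) = (16·0.1196729 − 0.1230342) / 15 = 0.1194488
(Column j=1 coincides with Simpson's rule on the same nodes.)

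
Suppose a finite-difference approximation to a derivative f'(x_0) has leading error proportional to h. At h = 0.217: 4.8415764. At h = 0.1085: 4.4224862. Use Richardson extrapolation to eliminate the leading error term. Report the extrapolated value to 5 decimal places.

4.00340

Extrapolated value = (2·A(h/2) − A(h)) / (2 − 1)
= (2·4.4224862 − 4.8415764) / 1
= 4.0033960 / 1 = 4.0033960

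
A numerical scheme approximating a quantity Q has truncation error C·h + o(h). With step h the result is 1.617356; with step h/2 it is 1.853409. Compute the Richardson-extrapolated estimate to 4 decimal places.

2.0895

The leading error scales as h; refining by a factor of 2 reduces it by 2^1 = 2.
Extrapolated value = (2·A(h/2) − A(h)) / (2 − 1)
= (2·1.853409 − 1.617356) / 1
= 2.089462 / 1 = 2.089462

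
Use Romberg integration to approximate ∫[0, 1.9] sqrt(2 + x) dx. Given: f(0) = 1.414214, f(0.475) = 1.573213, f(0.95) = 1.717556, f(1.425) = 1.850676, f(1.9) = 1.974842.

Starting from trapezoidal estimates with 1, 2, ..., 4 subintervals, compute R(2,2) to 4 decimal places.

R(0,0) (trapezoid, 1 panel, h=1.9000): 3.219603
R(1,0) (trapezoid, 2 panels, h=0.9500): 3.241480
R(2,0) (trapezoid, 4 panels, h=0.4750): 3.247087
R(1,1) = 3.241480 + (3.241480 − 3.219603)/3 = 3.248772
R(2,1) = 3.247087 + (3.247087 − 3.241480)/3 = 3.248956
R(2,2) = 3.248956 + (3.248956 − 3.248772)/15 = 3.248968

3.2490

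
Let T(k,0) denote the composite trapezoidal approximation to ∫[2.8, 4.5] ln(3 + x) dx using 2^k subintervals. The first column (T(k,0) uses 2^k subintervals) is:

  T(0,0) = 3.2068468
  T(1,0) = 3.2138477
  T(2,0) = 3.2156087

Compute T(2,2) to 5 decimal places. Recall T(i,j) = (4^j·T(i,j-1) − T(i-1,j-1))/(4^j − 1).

Richardson extrapolation on the trapezoidal column (denominator 4−1=3):
T(1,1) = 3.2138477 + (3.2138477 − 3.2068468)/3 = 3.2161813
T(2,1) = 3.2156087 + (3.2156087 − 3.2138477)/3 = 3.2161957
T(2,2) = 3.2161957 + (3.2161957 − 3.2161813)/15 = 3.2161967

3.21620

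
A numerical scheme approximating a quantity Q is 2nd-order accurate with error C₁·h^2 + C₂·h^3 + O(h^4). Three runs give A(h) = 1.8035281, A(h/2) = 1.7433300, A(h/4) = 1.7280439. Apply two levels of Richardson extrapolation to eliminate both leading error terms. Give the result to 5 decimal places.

First eliminate the h^2 term (factor 2^2 = 4):
  B₁ = (4·1.7433300 − 1.8035281)/3 = 1.7232640
  B₂ = (4·1.7280439 − 1.7433300)/3 = 1.7229485
Then eliminate the h^3 term (factor 2^3 = 8):
  (8·1.7229485 − 1.7232640)/7 = 1.7229034

1.72290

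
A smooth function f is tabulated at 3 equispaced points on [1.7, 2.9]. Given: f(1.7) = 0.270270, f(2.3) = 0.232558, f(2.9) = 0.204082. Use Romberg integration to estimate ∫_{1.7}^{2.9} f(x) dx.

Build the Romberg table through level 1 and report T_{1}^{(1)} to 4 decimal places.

T_{0}^{(0)} (trapezoid, 1 panel, h=1.2000): 0.284611
T_{1}^{(0)} (trapezoid, 2 panels, h=0.6000): 0.281840
T_{1}^{(1)} = 0.281840 + (0.281840 − 0.284611)/3 = 0.280916

0.2809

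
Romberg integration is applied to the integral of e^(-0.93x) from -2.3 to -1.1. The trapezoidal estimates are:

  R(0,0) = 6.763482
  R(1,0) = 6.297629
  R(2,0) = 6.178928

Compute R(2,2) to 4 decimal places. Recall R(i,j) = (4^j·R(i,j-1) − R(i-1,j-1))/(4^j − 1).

6.1392

R(1,1) = 6.297629 + (6.297629 − 6.763482)/3 = 6.142345
R(2,1) = (4·6.178928 − 6.297629) / 3 = 6.139361
R(2,2) = (16·6.139361 − 6.142345) / 15 = 6.139162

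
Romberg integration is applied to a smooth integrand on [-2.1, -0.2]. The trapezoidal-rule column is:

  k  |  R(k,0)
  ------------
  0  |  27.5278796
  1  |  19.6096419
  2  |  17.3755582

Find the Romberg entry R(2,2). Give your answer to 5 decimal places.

Richardson extrapolation on the trapezoidal column (denominator 4−1=3):
R(1,1) = 19.6096419 + (19.6096419 − 27.5278796)/3 = 16.9702293
R(2,1) = (4·17.3755582 − 19.6096419) / 3 = 16.6308636
R(2,2) = 16.6308636 + (16.6308636 − 16.9702293)/15 = 16.6082392
(Column j=1 coincides with Simpson's rule on the same nodes.)

16.60824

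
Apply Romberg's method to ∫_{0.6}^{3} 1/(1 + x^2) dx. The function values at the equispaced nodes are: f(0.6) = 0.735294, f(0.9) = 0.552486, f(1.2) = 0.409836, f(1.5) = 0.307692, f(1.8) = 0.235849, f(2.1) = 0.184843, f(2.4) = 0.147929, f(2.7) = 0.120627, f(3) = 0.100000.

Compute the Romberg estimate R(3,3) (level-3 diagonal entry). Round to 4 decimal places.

R(0,0) (trapezoid, 1 panel, h=2.4000): 1.002353
R(1,0) (trapezoid, 2 panels, h=1.2000): 0.784195
R(2,0) (trapezoid, 4 panels, h=0.6000): 0.726757
R(3,0) (trapezoid, 8 panels, h=0.3000): 0.713073
R(1,1) = 0.784195 + (0.784195 − 1.002353)/3 = 0.711476
R(2,1) = 0.726757 + (0.726757 − 0.784195)/3 = 0.707611
R(3,1) = 0.713073 + (0.713073 − 0.726757)/3 = 0.708512
R(2,2) = 0.707611 + (0.707611 − 0.711476)/15 = 0.707353
R(3,2) = 0.708512 + (0.708512 − 0.707611)/15 = 0.708572
R(3,3) = 0.708572 + (0.708572 − 0.707353)/63 = 0.708591

0.7086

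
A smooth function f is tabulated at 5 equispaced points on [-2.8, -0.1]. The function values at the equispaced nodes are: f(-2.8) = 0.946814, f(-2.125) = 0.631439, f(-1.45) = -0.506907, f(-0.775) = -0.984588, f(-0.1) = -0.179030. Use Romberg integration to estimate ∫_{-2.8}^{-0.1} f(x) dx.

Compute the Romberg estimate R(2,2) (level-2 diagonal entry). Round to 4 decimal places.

-0.3603

R(0,0) (trapezoid, 1 panel, h=2.7000): 1.036508
R(1,0) (trapezoid, 2 panels, h=1.3500): -0.166070
R(2,0) (trapezoid, 4 panels, h=0.6750): -0.321411
R(1,1) = -0.166070 + (-0.166070 − 1.036508)/3 = -0.566929
R(2,1) = -0.321411 + (-0.321411 − (-0.166070))/3 = -0.373191
R(2,2) = -0.373191 + (-0.373191 − (-0.566929))/15 = -0.360275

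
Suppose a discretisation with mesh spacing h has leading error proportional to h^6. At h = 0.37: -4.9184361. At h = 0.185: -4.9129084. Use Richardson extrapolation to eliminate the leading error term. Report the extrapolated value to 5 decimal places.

The leading error scales as h^6; refining by a factor of 2 reduces it by 2^6 = 64.
Extrapolated value = (64·A(h/2) − A(h)) / (64 − 1)
= (64·(-4.9129084) − (-4.9184361)) / 63
= -309.5077015 / 63 = -4.9128207

-4.91282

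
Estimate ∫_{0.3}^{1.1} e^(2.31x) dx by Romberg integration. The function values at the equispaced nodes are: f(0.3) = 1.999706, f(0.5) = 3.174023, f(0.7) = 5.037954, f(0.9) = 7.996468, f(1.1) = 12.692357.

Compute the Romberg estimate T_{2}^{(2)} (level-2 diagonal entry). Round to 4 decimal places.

4.6289

T_{0}^{(0)} (trapezoid, 1 panel, h=0.8000): 5.876825
T_{1}^{(0)} (trapezoid, 2 panels, h=0.4000): 4.953594
T_{2}^{(0)} (trapezoid, 4 panels, h=0.2000): 4.710895
T_{1}^{(1)} = 4.953594 + (4.953594 − 5.876825)/3 = 4.645850
T_{2}^{(1)} = 4.710895 + (4.710895 − 4.953594)/3 = 4.629995
T_{2}^{(2)} = 4.629995 + (4.629995 − 4.645850)/15 = 4.628938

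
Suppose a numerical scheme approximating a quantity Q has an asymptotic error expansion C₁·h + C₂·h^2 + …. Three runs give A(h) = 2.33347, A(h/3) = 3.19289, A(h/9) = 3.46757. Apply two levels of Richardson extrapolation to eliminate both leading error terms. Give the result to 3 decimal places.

3.603

First eliminate the h term (factor 3^1 = 3):
  B₁ = (3·3.19289 − 2.33347)/2 = 3.62260
  B₂ = (3·3.46757 − 3.19289)/2 = 3.60491
Then eliminate the h^2 term (factor 3^2 = 9):
  (9·3.60491 − 3.62260)/8 = 3.60270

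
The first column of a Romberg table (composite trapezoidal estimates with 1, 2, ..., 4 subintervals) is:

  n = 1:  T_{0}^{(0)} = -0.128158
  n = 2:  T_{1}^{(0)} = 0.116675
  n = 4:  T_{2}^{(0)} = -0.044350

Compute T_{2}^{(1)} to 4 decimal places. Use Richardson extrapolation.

-0.0980

Richardson extrapolation on the trapezoidal column (denominator 4−1=3):
T_{2}^{(1)} = (4·(-0.044350) − 0.116675) / 3 = -0.098025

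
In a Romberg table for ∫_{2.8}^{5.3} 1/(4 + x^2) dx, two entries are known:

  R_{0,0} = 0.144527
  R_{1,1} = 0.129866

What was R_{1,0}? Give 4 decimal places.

From R_{1,1} = (4·R_{1,0} − R_{0,0})/3, solve for R_{1,0}:
4·R_{1,0} = 3·0.129866 + 0.144527 = 0.534125
R_{1,0} = 0.133531

0.1335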